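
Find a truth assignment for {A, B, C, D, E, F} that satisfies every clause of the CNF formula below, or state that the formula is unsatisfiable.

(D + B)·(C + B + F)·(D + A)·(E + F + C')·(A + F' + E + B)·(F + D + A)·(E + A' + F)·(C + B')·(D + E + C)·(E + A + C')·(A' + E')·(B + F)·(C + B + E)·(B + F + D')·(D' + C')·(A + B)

A=1,  B=1,  C=1,  D=0,  E=0,  F=1

Case D = 0:
The clause (B) is unit, so B = 1.
The clause (A) is unit, so A = 1.
The clause (C) is unit, so C = 1.
The clause (E') is unit, so E = 0.
The clause (F) is unit, so F = 1.
This assignment satisfies each clause.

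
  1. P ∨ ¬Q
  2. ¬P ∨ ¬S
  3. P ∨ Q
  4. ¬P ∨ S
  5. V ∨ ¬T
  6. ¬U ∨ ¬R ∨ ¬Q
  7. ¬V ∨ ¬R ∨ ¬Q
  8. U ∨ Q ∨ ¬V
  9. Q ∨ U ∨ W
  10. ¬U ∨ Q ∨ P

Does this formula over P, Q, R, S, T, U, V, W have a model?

Try P = True.
Unit clause (¬S) forces S = False.
That conflicts with the unit clause (S).
So P must be the other value — set P = False.
Unit clause (¬Q) forces Q = False.
That conflicts with the unit clause (Q).
Neither P = True nor P = False works.
No assignment satisfies every clause.

No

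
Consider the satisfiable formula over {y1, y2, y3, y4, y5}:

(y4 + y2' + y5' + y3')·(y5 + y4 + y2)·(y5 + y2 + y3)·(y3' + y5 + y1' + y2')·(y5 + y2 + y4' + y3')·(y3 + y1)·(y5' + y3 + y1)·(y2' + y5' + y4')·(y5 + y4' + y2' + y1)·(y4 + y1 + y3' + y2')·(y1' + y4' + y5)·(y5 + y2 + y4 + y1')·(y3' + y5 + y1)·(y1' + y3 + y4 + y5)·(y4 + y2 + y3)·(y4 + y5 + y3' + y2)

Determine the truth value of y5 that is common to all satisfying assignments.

True

Suppose y5 = 0.
Branch on y4: set y4 = 1.
(y1') alone gives y1 = 0.
(y3) alone gives y3 = 1.
Now (y3') is unsatisfied and unit — conflict.
That branch fails; take y4 = 0 instead.
(y2) alone gives y2 = 1.
Branch on y3: set y3 = 0.
(y1) alone gives y1 = 1.
Now (y1') is unsatisfied and unit — conflict.
That branch fails; take y3 = 1 instead.
(y1') alone gives y1 = 0.
Now (y1) is unsatisfied and unit — conflict.
Either choice for y3 ends in contradiction.
Either choice for y4 ends in contradiction.
So every satisfying assignment has y5 = True.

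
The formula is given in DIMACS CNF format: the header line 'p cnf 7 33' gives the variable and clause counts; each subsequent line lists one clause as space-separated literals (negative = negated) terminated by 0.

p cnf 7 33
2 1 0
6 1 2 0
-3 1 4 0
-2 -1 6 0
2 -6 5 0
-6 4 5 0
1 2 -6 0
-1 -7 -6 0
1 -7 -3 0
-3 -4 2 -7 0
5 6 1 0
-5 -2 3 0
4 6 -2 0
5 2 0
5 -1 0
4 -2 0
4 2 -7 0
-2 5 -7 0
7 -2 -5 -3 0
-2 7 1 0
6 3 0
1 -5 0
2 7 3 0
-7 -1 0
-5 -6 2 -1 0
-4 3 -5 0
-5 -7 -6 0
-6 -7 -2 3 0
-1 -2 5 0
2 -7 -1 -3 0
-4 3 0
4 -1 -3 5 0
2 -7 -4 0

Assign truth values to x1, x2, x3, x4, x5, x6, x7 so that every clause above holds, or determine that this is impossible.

Case x2 = False:
(x1) alone gives x1 = True.
(x5) alone gives x5 = True.
(¬x7) alone gives x7 = False.
(x3) alone gives x3 = True.
(¬x6) alone gives x6 = False.
All clauses hold; x4 can take either value.

x1 ↦ True; x2 ↦ False; x3 ↦ True; x4 ↦ True; x5 ↦ True; x6 ↦ False; x7 ↦ False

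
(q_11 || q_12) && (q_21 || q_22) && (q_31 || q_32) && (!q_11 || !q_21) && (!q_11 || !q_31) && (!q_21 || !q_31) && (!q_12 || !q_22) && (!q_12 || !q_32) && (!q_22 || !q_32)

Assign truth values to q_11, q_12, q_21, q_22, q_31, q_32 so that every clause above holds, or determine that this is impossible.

UNSATISFIABLE

Branch on q_11: set q_11 = true.
The clause (!q_21) is unit, so q_21 = false.
The clause (q_22) is unit, so q_22 = true.
The clause (!q_31) is unit, so q_31 = false.
The clause (q_32) is unit, so q_32 = true.
Now (!q_32) is unsatisfied and unit — conflict.
Backtrack on q_11: now try q_11 = false.
The clause (q_12) is unit, so q_12 = true.
The clause (!q_22) is unit, so q_22 = false.
The clause (q_21) is unit, so q_21 = true.
The clause (!q_31) is unit, so q_31 = false.
The clause (q_32) is unit, so q_32 = true.
Now (!q_32) is unsatisfied and unit — conflict.
Neither q_11 = true nor q_11 = false works.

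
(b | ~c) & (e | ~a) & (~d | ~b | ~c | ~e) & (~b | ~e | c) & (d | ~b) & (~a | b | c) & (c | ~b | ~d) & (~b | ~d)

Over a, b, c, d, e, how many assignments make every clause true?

There are 2^5 = 32 truth assignments over (a, b, c, d, e).
Split on e. With e = 1, the clauses containing e are satisfied and ~e drops from the rest; 2 of the 2^4 = 16 assignments to the other variables satisfy what remains.
With e = 0, by the same count on the reduced clause set, 2 assignments work.
(One model: a=F, b=F, c=F, d=F, e=F.)
Total: 2 + 2 = 4.

4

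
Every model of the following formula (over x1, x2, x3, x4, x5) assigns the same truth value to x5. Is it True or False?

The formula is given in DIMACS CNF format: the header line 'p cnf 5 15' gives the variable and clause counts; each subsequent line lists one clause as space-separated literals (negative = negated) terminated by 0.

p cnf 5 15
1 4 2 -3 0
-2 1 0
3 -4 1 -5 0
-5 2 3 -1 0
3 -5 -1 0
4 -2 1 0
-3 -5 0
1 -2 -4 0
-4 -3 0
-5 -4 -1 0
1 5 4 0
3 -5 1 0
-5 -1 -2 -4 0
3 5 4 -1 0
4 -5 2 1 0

Suppose x5 = True.
The clause (¬x3) is unit, so x3 = False.
The clause (¬x1) is unit, so x1 = False.
But (x1) is also a unit clause — contradiction.
So every satisfying assignment has x5 = False.

False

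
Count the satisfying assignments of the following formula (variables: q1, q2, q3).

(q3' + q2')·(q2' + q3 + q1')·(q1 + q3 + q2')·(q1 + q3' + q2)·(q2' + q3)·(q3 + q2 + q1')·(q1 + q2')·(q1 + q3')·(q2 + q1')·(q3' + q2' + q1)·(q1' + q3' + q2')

There are 2^3 = 8 truth assignments over (q1, q2, q3).
Check each against the 11 clauses (columns in the order q1, q2, q3):
  F F F  ✓ satisfies all
  F F T  ✗ fails (q1 + q3' + q2)
  F T F  ✗ fails (q1 + q3 + q2')
  F T T  ✗ fails (q3' + q2')
  T F F  ✗ fails (q3 + q2 + q1')
  T F T  ✗ fails (q2 + q1')
  T T F  ✗ fails (q2' + q3 + q1')
  T T T  ✗ fails (q3' + q2')
1 of the 8 rows is a model.

1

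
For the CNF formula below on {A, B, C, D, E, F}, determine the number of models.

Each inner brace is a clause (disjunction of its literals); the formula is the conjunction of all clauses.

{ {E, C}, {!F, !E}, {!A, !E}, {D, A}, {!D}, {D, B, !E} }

There are 2^6 = 64 truth assignments over (A, B, C, D, E, F).
Split on F. With F = true, the clauses containing F are satisfied and !F drops from the rest; 2 of the 2^5 = 32 assignments to the other variables satisfy what remains.
With F = false, by the same count on the reduced clause set, 2 assignments work.
(One model: A=T, B=F, C=T, D=F, E=F, F=F.)
Total: 2 + 2 = 4.

4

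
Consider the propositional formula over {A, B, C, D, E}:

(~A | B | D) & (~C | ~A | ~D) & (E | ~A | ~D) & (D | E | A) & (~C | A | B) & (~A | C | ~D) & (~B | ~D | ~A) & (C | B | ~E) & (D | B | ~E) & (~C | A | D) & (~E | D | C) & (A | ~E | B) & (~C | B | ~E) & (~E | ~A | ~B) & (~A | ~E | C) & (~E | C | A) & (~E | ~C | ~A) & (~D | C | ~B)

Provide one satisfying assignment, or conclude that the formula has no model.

Branch on A: set A = 0.
Branch on D: set D = 1.
Branch on C: set C = 1.
From the singleton clause (B), B = 1.
All clauses hold; E can take either value.

A: 0; B: 1; C: 1; D: 1; E: 0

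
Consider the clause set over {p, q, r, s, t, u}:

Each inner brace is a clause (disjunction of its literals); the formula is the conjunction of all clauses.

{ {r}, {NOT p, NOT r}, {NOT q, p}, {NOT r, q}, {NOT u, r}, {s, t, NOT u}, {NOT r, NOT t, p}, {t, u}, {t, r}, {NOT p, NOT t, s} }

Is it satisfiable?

No, unsatisfiable

The clause (r) is unit, so r = true.
The clause (NOT p) is unit, so p = false.
The clause (NOT q) is unit, so q = false.
That conflicts with the unit clause (q).
No assignment satisfies every clause.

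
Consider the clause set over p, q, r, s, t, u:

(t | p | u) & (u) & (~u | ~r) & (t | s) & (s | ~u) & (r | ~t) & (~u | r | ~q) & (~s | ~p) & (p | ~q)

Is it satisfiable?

Yes

The clause (u) is unit, so u = 1.
The clause (~r) is unit, so r = 0.
The clause (s) is unit, so s = 1.
The clause (~t) is unit, so t = 0.
The clause (~q) is unit, so q = 0.
The clause (~p) is unit, so p = 0.
All clauses are satisfied.
A satisfying assignment: p=0, q=0, r=0, s=1, t=0, u=1.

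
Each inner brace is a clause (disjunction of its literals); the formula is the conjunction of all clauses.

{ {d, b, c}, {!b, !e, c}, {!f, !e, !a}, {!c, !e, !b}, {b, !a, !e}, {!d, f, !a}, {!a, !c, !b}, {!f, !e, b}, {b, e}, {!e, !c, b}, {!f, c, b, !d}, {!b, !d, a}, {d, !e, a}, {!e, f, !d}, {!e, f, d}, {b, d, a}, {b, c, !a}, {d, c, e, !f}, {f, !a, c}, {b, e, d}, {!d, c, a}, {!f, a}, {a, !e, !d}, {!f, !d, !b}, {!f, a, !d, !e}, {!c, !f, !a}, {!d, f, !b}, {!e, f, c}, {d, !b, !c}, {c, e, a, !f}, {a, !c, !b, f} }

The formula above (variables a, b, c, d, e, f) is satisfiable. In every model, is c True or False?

False

Suppose c = true.
Branch on e: set e = false.
Unit clause (b) forces b = true.
Unit clause (!a) forces a = false.
Unit clause (!d) forces d = false.
Now (d) is unsatisfied and unit — conflict.
That branch fails; take e = true instead.
Unit clause (!b) forces b = false.
Now (b) is unsatisfied and unit — conflict.
Either choice for e ends in contradiction.
So every satisfying assignment has c = False.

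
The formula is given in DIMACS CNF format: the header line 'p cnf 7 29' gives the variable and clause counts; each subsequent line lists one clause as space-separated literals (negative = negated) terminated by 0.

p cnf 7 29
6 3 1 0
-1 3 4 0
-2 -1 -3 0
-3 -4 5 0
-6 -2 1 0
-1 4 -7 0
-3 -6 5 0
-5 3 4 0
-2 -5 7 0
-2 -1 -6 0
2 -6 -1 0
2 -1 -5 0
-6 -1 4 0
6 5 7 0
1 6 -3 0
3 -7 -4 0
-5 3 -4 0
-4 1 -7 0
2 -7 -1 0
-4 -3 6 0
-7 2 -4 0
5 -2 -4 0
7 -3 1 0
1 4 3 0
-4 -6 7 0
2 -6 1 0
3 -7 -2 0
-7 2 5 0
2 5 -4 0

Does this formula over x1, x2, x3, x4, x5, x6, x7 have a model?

Case x6 = True:
Case x2 = False:
Unit clause (¬x1) forces x1 = False.
That conflicts with the unit clause (x1).
Backtrack on x2: now try x2 = True.
Unit clause (x1) forces x1 = True.
That conflicts with the unit clause (¬x1).
Neither x2 = True nor x2 = False works.
Backtrack on x6: now try x6 = False.
Case x3 = True:
Unit clause (x1) forces x1 = True.
Unit clause (¬x2) forces x2 = False.
Unit clause (¬x5) forces x5 = False.
Unit clause (¬x4) forces x4 = False.
Unit clause (¬x7) forces x7 = False.
That conflicts with the unit clause (x7).
Backtrack on x3: now try x3 = False.
Unit clause (x1) forces x1 = True.
Unit clause (x4) forces x4 = True.
Unit clause (¬x7) forces x7 = False.
Unit clause (x5) forces x5 = True.
That conflicts with the unit clause (¬x5).
Neither x3 = True nor x3 = False works.
Neither x6 = True nor x6 = False works.
No assignment satisfies every clause.

No, unsatisfiable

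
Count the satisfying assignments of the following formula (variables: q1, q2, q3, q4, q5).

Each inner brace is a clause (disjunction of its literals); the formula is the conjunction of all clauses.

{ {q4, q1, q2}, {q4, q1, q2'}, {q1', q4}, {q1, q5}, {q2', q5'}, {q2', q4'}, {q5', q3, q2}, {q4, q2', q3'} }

4

There are 2^5 = 32 truth assignments over (q1, q2, q3, q4, q5).
Split on q5. With q5 = 1, the clauses containing q5 are satisfied and q5' drops from the rest; 2 of the 2^4 = 16 assignments to the other variables satisfy what remains.
With q5 = 0, by the same count on the reduced clause set, 2 assignments work.
(One model: q1=F, q2=F, q3=T, q4=T, q5=T.)
Total: 2 + 2 = 4.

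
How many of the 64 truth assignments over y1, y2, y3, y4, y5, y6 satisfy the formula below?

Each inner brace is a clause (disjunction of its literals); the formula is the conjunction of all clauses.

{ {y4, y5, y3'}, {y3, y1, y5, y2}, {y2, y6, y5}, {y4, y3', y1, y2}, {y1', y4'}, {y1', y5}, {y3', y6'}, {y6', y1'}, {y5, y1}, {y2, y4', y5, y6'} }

15

There are 2^6 = 64 truth assignments over (y1, y2, y3, y4, y5, y6).
Split on y2. With y2 = 1, the clauses containing y2 are satisfied and y2' drops from the rest; 8 of the 2^5 = 32 assignments to the other variables satisfy what remains.
With y2 = 0, by the same count on the reduced clause set, 7 assignments work.
Total: 8 + 7 = 15.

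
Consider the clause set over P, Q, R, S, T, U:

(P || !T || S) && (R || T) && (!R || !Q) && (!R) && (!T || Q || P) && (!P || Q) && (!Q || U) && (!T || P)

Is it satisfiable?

The clause (!R) is unit, so R = false.
The clause (T) is unit, so T = true.
The clause (P) is unit, so P = true.
The clause (Q) is unit, so Q = true.
The clause (U) is unit, so U = true.
All clauses hold; S can take either value.
A satisfying assignment: P: true, Q: true, R: false, S: true, T: true, U: true.

Satisfiable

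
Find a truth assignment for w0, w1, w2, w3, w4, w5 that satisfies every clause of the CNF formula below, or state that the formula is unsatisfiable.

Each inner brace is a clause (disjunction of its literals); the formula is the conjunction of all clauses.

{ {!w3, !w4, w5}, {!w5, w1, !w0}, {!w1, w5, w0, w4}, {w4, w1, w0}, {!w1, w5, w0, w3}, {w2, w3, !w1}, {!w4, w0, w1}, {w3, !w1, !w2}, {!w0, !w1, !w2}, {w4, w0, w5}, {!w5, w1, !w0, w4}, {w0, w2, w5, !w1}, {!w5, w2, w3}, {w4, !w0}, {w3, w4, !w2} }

Suppose w4 = true.
Suppose w3 = false.
Suppose w2 = false.
From the singleton clause (!w1), w1 = false.
From the singleton clause (w0), w0 = true.
From the singleton clause (!w5), w5 = false.
Every clause now holds.

w0 ↦ true; w1 ↦ false; w2 ↦ false; w3 ↦ false; w4 ↦ true; w5 ↦ false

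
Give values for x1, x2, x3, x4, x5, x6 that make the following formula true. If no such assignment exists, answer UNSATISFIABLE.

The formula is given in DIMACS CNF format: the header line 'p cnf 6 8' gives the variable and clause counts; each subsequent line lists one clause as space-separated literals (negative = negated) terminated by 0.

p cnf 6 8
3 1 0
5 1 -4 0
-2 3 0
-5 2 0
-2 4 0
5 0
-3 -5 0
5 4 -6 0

UNSATISFIABLE

Unit clause (x5) forces x5 = True.
Unit clause (x2) forces x2 = True.
Unit clause (x3) forces x3 = True.
But (¬x3) is also a unit clause — contradiction.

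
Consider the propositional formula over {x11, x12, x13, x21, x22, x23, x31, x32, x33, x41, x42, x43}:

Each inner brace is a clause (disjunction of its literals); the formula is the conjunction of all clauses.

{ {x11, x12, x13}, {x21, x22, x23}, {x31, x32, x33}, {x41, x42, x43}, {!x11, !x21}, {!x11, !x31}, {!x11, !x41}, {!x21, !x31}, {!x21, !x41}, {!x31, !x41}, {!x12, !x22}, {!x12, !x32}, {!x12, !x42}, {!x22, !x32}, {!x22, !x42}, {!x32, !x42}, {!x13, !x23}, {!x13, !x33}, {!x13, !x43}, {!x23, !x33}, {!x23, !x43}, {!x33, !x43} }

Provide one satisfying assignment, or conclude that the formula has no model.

Try x11 = false.
Try x12 = true.
From the singleton clause (!x22), x22 = false.
From the singleton clause (!x32), x32 = false.
From the singleton clause (!x42), x42 = false.
Try x21 = true.
From the singleton clause (!x31), x31 = false.
From the singleton clause (x33), x33 = true.
From the singleton clause (!x41), x41 = false.
From the singleton clause (x43), x43 = true.
That conflicts with the unit clause (!x43).
So x21 must be the other value — set x21 = false.
From the singleton clause (x23), x23 = true.
From the singleton clause (!x13), x13 = false.
From the singleton clause (!x33), x33 = false.
From the singleton clause (x31), x31 = true.
From the singleton clause (!x41), x41 = false.
From the singleton clause (x43), x43 = true.
That conflicts with the unit clause (!x43).
Neither x21 = true nor x21 = false works.
So x12 must be the other value — set x12 = false.
From the singleton clause (x13), x13 = true.
From the singleton clause (!x23), x23 = false.
From the singleton clause (!x33), x33 = false.
From the singleton clause (!x43), x43 = false.
Try x21 = true.
From the singleton clause (!x31), x31 = false.
From the singleton clause (x32), x32 = true.
From the singleton clause (!x41), x41 = false.
From the singleton clause (x42), x42 = true.
That conflicts with the unit clause (!x42).
So x21 must be the other value — set x21 = false.
From the singleton clause (x22), x22 = true.
From the singleton clause (!x32), x32 = false.
From the singleton clause (x31), x31 = true.
From the singleton clause (!x41), x41 = false.
From the singleton clause (x42), x42 = true.
That conflicts with the unit clause (!x42).
Neither x21 = true nor x21 = false works.
Neither x12 = true nor x12 = false works.
So x11 must be the other value — set x11 = true.
From the singleton clause (!x21), x21 = false.
From the singleton clause (!x31), x31 = false.
From the singleton clause (!x41), x41 = false.
Try x22 = true.
From the singleton clause (!x12), x12 = false.
From the singleton clause (!x32), x32 = false.
From the singleton clause (x33), x33 = true.
From the singleton clause (!x42), x42 = false.
From the singleton clause (x43), x43 = true.
That conflicts with the unit clause (!x43).
So x22 must be the other value — set x22 = false.
From the singleton clause (x23), x23 = true.
From the singleton clause (!x13), x13 = false.
From the singleton clause (!x33), x33 = false.
From the singleton clause (x32), x32 = true.
From the singleton clause (!x12), x12 = false.
From the singleton clause (!x42), x42 = false.
From the singleton clause (x43), x43 = true.
That conflicts with the unit clause (!x43).
Neither x22 = true nor x22 = false works.
Neither x11 = true nor x11 = false works.

UNSATISFIABLE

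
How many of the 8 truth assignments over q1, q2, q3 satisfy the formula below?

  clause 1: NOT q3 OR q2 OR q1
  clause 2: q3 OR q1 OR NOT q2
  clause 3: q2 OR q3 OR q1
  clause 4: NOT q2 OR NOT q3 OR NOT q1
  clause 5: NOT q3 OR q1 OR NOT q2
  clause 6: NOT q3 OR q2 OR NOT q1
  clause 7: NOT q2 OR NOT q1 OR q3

1

There are 2^3 = 8 truth assignments over (q1, q2, q3).
Split on q1. With q1 = true, the clauses containing q1 are satisfied and NOT q1 drops from the rest; 1 of the 2^2 = 4 assignments to the other variables satisfy what remains.
With q1 = false, by the same count on the reduced clause set, 0 assignments work.
(One model: q1=T, q2=F, q3=F.)
Total: 1 + 0 = 1.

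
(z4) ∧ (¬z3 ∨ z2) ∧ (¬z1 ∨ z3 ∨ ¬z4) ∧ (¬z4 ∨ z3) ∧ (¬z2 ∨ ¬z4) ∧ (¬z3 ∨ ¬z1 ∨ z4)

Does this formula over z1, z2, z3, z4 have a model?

(z4) alone gives z4 = True.
(z3) alone gives z3 = True.
(z2) alone gives z2 = True.
Now (¬z2) is unsatisfied and unit — conflict.
No assignment satisfies every clause.

No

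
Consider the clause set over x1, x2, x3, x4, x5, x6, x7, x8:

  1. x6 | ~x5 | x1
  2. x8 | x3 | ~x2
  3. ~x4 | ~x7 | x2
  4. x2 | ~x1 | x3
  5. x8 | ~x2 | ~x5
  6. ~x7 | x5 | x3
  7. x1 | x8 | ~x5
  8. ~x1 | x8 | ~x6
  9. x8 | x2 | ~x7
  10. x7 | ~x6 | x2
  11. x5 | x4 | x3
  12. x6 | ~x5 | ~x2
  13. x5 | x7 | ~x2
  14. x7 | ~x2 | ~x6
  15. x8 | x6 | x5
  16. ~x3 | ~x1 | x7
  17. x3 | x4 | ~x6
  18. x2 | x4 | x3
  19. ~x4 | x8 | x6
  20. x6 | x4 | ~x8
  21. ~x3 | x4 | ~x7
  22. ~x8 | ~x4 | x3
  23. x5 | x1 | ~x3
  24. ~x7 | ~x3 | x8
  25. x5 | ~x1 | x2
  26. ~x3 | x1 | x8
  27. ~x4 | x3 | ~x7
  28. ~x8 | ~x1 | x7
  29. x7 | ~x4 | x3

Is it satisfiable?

Case x6 = 1:
Case x1 = 1:
The clause (x8) is unit, so x8 = 1.
The clause (x7) is unit, so x7 = 1.
Case x4 = 1:
The clause (x2) is unit, so x2 = 1.
The clause (x3) is unit, so x3 = 1.
No clause remains; x5 is free.
A satisfying assignment: x1: 1,  x2: 1,  x3: 1,  x4: 1,  x5: 0,  x6: 1,  x7: 1,  x8: 1.

Satisfiable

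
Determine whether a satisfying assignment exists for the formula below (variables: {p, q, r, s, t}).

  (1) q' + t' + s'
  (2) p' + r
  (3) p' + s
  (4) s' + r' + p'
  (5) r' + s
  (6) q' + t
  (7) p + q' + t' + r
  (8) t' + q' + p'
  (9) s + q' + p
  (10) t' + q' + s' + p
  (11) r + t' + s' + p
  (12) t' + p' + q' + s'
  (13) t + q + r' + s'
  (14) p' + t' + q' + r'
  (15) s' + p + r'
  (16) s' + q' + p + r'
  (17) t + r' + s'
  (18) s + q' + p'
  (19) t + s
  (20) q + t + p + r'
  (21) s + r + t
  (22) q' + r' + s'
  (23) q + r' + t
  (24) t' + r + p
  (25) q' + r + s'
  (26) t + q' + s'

Satisfiable

Suppose p = 0.
Suppose r = 0.
(t') alone gives t = 0.
(q') alone gives q = 0.
(s) alone gives s = 1.
All clauses are satisfied.
A satisfying assignment: p: 0, q: 0, r: 0, s: 1, t: 0.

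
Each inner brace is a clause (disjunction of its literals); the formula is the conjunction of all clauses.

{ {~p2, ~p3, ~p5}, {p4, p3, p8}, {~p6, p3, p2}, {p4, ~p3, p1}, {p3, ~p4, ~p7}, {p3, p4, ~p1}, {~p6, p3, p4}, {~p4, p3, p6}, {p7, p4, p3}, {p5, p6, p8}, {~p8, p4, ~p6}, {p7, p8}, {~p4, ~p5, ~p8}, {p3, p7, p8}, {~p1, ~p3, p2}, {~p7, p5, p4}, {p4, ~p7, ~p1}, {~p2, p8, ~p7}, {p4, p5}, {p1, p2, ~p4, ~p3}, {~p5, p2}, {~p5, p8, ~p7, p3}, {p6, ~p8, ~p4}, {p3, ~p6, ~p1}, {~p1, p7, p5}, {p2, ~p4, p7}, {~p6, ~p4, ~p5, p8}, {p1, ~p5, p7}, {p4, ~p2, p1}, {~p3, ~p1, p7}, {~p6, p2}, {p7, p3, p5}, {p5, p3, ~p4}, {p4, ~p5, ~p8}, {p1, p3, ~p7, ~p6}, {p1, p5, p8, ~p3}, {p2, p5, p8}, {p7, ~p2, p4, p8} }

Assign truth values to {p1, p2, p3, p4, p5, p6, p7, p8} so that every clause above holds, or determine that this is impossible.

p1 ↦ 0, p2 ↦ 1, p3 ↦ 1, p4 ↦ 1, p5 ↦ 0, p6 ↦ 1, p7 ↦ 0, p8 ↦ 1

Case p7 = 0:
Unit clause (p8) forces p8 = 1.
Case p4 = 1:
Unit clause (~p5) forces p5 = 0.
Unit clause (p6) forces p6 = 1.
Unit clause (~p1) forces p1 = 0.
Unit clause (p2) forces p2 = 1.
Unit clause (p3) forces p3 = 1.
All clauses are satisfied.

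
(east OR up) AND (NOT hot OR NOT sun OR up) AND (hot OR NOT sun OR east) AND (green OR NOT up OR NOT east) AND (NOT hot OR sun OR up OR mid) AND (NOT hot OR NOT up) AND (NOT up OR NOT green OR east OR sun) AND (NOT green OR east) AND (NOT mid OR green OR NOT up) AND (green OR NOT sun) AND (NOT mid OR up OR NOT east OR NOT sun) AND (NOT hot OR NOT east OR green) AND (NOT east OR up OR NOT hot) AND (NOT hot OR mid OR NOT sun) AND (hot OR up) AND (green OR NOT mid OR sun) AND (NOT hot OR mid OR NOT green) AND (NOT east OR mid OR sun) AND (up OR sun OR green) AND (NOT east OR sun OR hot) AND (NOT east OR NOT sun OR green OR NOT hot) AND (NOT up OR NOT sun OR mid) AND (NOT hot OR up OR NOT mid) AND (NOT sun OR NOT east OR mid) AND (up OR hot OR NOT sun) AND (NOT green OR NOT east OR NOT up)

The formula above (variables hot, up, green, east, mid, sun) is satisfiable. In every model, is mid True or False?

False

Suppose mid = true.
Try east = true.
Try green = true.
The clause (NOT up) is unit, so up = false.
The clause (NOT sun) is unit, so sun = false.
The clause (NOT hot) is unit, so hot = false.
That conflicts with the unit clause (hot).
That branch fails; take green = false instead.
The clause (NOT up) is unit, so up = false.
The clause (NOT sun) is unit, so sun = false.
That conflicts with the unit clause (sun).
Both values of green lead to a conflict.
That branch fails; take east = false instead.
The clause (up) is unit, so up = true.
The clause (NOT hot) is unit, so hot = false.
The clause (NOT sun) is unit, so sun = false.
The clause (NOT green) is unit, so green = false.
That conflicts with the unit clause (green).
Both values of east lead to a conflict.
So every satisfying assignment has mid = False.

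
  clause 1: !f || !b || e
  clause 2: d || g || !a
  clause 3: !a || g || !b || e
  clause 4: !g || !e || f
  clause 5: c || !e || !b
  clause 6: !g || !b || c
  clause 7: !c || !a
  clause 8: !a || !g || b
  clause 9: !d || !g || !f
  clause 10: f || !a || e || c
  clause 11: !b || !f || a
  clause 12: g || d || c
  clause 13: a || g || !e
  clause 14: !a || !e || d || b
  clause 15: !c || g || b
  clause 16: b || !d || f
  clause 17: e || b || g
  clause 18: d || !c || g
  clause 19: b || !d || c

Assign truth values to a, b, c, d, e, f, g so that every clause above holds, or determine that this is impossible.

a=false,  b=false,  c=false,  d=false,  e=false,  f=true,  g=true

Case c = false:
Case e = false:
Case f = true:
The clause (!b) is unit, so b = false.
The clause (g) is unit, so g = true.
The clause (!a) is unit, so a = false.
The clause (!d) is unit, so d = false.
All clauses are satisfied.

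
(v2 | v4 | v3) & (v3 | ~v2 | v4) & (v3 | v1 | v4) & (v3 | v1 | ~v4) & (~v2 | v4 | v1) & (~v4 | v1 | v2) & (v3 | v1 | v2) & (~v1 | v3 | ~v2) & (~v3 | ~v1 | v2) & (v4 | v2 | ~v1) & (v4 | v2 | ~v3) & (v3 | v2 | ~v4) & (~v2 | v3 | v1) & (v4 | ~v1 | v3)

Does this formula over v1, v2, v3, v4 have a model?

Yes

Case v2 = 1:
Case v3 = 1:
Case v4 = 0:
Unit clause (v1) forces v1 = 1.
Every clause now holds.
A satisfying assignment: v1: 1; v2: 1; v3: 1; v4: 0.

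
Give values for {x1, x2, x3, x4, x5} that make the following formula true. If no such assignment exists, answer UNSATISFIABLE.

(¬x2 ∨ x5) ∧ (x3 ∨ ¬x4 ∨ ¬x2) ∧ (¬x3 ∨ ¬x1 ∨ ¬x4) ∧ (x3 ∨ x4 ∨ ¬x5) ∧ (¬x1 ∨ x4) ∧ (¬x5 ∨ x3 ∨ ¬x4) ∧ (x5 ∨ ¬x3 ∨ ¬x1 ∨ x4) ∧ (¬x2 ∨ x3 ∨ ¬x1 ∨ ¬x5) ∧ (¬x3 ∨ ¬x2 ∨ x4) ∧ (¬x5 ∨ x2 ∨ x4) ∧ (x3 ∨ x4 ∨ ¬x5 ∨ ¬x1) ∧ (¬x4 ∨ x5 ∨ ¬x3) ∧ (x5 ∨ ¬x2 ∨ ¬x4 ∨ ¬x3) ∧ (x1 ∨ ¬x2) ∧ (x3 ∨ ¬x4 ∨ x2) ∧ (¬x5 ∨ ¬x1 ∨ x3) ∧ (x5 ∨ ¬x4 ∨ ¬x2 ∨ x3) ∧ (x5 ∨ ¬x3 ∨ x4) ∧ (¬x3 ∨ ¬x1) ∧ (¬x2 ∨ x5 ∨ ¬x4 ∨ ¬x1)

x1 ↦ False,  x2 ↦ False,  x3 ↦ True,  x4 ↦ True,  x5 ↦ True

Branch on x2: set x2 = False.
Branch on x1: set x1 = False.
Branch on x5: set x5 = True.
Unit clause (x4) forces x4 = True.
Unit clause (x3) forces x3 = True.
This assignment satisfies each clause.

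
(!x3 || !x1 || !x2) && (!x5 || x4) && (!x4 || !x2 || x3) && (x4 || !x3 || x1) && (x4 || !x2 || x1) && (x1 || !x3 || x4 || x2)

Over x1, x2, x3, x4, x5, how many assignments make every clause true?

There are 2^5 = 32 truth assignments over (x1, x2, x3, x4, x5).
Split on x1. With x1 = true, the clauses containing x1 are satisfied and !x1 drops from the rest; 7 of the 2^4 = 16 assignments to the other variables satisfy what remains.
With x1 = false, by the same count on the reduced clause set, 7 assignments work.
(One model: x1=F, x2=F, x3=F, x4=F, x5=F.)
Total: 7 + 7 = 14.

14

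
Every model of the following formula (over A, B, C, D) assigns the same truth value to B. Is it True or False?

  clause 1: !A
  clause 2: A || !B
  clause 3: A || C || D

Suppose B = true.
The clause (!A) is unit, so A = false.
Now (A) is unsatisfied and unit — conflict.
So every satisfying assignment has B = False.

False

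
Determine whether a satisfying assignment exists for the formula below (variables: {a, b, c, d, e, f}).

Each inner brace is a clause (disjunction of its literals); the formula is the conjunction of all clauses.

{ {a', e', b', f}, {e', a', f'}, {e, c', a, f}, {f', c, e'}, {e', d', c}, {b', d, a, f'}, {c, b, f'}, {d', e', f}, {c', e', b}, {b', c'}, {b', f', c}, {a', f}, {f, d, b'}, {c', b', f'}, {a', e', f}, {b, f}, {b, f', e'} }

Try b = 0.
Unit clause (f) forces f = 1.
Unit clause (c) forces c = 1.
Unit clause (e') forces e = 0.
All clauses hold; a, d can take either value.
A satisfying assignment: a ↦ 0, b ↦ 0, c ↦ 1, d ↦ 1, e ↦ 0, f ↦ 1.

Satisfiable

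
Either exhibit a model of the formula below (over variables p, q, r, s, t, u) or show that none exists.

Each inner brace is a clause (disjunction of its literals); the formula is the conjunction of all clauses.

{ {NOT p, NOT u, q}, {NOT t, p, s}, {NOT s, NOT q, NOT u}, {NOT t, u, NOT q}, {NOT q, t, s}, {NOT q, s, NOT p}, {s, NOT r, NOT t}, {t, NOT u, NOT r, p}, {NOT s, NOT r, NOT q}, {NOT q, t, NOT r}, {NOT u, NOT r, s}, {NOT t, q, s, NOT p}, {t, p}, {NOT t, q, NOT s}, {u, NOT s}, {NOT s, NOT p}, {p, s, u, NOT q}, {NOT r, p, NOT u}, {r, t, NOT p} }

p=true,  q=false,  r=true,  s=false,  t=false,  u=false

Try t = false.
(p) alone gives p = true.
(NOT s) alone gives s = false.
(NOT q) alone gives q = false.
(NOT u) alone gives u = false.
(r) alone gives r = true.
Every clause now holds.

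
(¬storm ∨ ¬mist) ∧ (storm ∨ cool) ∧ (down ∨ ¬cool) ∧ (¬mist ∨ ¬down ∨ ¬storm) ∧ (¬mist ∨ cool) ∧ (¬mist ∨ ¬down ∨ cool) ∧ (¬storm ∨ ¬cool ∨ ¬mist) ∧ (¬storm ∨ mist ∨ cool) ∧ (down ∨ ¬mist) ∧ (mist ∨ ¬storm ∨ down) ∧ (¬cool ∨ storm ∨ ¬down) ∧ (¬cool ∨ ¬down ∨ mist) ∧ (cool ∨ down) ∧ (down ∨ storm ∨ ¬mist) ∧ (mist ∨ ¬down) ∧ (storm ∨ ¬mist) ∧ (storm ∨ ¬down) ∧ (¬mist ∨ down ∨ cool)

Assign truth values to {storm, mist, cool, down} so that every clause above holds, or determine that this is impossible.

Branch on storm: set storm = False.
(cool) alone gives cool = True.
(down) alone gives down = True.
Now (¬down) is unsatisfied and unit — conflict.
That branch fails; take storm = True instead.
(¬mist) alone gives mist = False.
(cool) alone gives cool = True.
(down) alone gives down = True.
Now (¬down) is unsatisfied and unit — conflict.
Both values of storm lead to a conflict.

UNSATISFIABLE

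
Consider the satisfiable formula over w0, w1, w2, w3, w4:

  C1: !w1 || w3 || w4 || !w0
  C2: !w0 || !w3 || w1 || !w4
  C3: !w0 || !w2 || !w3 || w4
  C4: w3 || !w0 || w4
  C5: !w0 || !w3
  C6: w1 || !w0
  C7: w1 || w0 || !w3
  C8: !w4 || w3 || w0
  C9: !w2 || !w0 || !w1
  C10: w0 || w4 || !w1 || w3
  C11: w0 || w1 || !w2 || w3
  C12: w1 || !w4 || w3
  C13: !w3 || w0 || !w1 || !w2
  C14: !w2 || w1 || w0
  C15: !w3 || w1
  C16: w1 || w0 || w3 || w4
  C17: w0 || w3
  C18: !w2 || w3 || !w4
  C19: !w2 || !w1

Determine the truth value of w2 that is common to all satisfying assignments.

Suppose w2 = true.
Unit clause (!w1) forces w1 = false.
Unit clause (!w0) forces w0 = false.
But (w0) is also a unit clause — contradiction.
So every satisfying assignment has w2 = False.

False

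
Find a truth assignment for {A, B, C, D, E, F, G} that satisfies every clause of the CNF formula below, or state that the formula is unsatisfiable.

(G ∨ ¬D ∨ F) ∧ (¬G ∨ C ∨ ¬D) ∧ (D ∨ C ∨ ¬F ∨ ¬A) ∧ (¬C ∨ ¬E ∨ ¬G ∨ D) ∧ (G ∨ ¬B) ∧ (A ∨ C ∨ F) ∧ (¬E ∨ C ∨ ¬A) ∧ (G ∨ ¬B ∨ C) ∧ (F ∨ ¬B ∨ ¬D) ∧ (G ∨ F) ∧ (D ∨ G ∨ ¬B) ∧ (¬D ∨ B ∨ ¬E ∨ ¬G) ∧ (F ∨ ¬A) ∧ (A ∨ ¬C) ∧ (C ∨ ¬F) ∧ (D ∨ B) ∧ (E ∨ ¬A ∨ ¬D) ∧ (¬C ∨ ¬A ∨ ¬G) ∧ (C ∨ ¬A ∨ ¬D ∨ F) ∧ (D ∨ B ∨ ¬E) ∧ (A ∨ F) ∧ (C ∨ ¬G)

A: True,  B: False,  C: True,  D: True,  E: True,  F: True,  G: False

Try G = False.
The clause (¬B) is unit, so B = False.
The clause (F) is unit, so F = True.
The clause (C) is unit, so C = True.
The clause (A) is unit, so A = True.
The clause (D) is unit, so D = True.
The clause (E) is unit, so E = True.
All clauses are satisfied.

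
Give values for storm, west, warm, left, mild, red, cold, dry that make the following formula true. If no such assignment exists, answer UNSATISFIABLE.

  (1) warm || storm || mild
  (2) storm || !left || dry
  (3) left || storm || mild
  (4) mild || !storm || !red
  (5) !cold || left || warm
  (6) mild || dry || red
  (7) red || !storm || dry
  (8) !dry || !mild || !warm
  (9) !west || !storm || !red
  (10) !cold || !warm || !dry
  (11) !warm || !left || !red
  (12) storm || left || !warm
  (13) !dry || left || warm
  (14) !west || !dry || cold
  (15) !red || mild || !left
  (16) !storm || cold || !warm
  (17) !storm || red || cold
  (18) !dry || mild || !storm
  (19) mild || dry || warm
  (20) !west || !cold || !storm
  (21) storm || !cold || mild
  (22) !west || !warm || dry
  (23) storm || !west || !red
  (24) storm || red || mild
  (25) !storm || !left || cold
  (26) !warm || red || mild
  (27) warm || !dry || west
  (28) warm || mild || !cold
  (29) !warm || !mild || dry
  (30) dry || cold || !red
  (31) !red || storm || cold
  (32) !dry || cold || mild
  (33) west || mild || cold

Try warm = false.
Try storm = true.
Try mild = true.
Try cold = true.
Unit clause (left) forces left = true.
Unit clause (!west) forces west = false.
Unit clause (!dry) forces dry = false.
Unit clause (red) forces red = true.
All clauses are satisfied.

storm ↦ true; west ↦ false; warm ↦ false; left ↦ true; mild ↦ true; red ↦ true; cold ↦ true; dry ↦ false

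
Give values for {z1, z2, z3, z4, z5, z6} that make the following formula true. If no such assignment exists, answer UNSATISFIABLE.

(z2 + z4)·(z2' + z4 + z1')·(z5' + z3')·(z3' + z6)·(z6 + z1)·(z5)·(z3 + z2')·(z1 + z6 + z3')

Unit clause (z5) forces z5 = 1.
Unit clause (z3') forces z3 = 0.
Unit clause (z2') forces z2 = 0.
Unit clause (z4) forces z4 = 1.
Case z6 = 1:
Every clause is now satisfied; z1 is unconstrained.

z1=1; z2=0; z3=0; z4=1; z5=1; z6=1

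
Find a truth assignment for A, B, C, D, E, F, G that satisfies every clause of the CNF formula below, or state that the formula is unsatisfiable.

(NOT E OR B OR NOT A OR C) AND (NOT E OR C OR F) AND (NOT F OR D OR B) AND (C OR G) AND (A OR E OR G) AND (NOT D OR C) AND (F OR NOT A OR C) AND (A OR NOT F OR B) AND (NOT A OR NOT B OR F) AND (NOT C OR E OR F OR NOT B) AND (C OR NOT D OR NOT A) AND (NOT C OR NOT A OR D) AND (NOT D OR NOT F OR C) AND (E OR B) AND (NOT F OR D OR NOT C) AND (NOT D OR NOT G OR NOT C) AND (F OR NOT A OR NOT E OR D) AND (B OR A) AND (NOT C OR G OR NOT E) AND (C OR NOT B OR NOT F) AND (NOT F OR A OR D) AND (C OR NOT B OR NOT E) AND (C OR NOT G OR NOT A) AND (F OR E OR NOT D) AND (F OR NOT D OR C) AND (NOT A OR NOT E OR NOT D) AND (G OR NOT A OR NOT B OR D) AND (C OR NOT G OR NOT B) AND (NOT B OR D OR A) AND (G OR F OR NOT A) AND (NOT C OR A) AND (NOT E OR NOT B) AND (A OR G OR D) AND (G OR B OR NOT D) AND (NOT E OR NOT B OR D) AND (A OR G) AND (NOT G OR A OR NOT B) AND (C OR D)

Case C = true:
From the singleton clause (A), A = true.
From the singleton clause (D), D = true.
From the singleton clause (NOT G), G = false.
From the singleton clause (NOT E), E = false.
From the singleton clause (B), B = true.
From the singleton clause (F), F = true.
All clauses are satisfied.

A=true, B=true, C=true, D=true, E=false, F=true, G=false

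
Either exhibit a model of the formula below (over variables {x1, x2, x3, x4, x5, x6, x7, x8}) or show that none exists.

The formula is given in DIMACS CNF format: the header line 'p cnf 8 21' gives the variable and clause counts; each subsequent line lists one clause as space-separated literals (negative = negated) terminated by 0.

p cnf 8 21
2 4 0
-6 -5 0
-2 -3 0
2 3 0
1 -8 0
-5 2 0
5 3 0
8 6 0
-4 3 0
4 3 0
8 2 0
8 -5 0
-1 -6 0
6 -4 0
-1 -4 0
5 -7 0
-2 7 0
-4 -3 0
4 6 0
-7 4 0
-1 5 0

Case x2 = True:
Unit clause (¬x3) forces x3 = False.
Unit clause (x5) forces x5 = True.
Unit clause (¬x6) forces x6 = False.
Unit clause (x8) forces x8 = True.
Unit clause (x1) forces x1 = True.
Unit clause (¬x4) forces x4 = False.
But (x4) is also a unit clause — contradiction.
So x2 must be the other value — set x2 = False.
Unit clause (x4) forces x4 = True.
Unit clause (x3) forces x3 = True.
But (¬x3) is also a unit clause — contradiction.
Both values of x2 lead to a conflict.

UNSATISFIABLE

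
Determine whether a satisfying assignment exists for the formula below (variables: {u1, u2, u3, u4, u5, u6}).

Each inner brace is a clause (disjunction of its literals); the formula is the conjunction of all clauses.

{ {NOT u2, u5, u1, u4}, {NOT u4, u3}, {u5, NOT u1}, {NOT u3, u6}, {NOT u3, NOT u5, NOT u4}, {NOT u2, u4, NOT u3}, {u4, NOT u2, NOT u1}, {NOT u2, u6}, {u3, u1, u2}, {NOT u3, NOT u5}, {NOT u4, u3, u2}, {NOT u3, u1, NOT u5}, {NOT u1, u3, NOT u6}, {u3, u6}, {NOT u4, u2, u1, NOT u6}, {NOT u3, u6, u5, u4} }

Case u4 = true:
Unit clause (u3) forces u3 = true.
Unit clause (u6) forces u6 = true.
Unit clause (NOT u5) forces u5 = false.
Unit clause (NOT u1) forces u1 = false.
Unit clause (u2) forces u2 = true.
All clauses are satisfied.
A satisfying assignment: u1 ↦ false, u2 ↦ true, u3 ↦ true, u4 ↦ true, u5 ↦ false, u6 ↦ true.

Yes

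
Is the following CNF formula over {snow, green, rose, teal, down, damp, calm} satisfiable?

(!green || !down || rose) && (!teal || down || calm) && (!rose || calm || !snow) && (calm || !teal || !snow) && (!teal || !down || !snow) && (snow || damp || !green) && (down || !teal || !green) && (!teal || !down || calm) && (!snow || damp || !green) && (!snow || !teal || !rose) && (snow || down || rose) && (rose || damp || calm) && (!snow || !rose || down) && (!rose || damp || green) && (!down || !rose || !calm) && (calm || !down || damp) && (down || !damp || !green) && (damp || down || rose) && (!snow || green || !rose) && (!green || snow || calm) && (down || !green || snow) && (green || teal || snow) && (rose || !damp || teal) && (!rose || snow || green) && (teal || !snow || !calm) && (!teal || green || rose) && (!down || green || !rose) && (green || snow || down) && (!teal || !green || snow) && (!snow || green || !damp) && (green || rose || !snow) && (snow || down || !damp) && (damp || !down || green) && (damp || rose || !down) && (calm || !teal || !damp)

Unsatisfiable

Branch on green: set green = false.
Branch on rose: set rose = false.
(!teal) alone gives teal = false.
(snow) alone gives snow = true.
Now (!snow) is unsatisfied and unit — conflict.
Backtrack on rose: now try rose = true.
(damp) alone gives damp = true.
(!snow) alone gives snow = false.
Now (snow) is unsatisfied and unit — conflict.
Neither rose = true nor rose = false works.
Backtrack on green: now try green = true.
Branch on down: set down = false.
(!teal) alone gives teal = false.
(!damp) alone gives damp = false.
(snow) alone gives snow = true.
Now (!snow) is unsatisfied and unit — conflict.
Backtrack on down: now try down = true.
(rose) alone gives rose = true.
(!calm) alone gives calm = false.
(!snow) alone gives snow = false.
Now (snow) is unsatisfied and unit — conflict.
Neither down = true nor down = false works.
Neither green = true nor green = false works.
No assignment satisfies every clause.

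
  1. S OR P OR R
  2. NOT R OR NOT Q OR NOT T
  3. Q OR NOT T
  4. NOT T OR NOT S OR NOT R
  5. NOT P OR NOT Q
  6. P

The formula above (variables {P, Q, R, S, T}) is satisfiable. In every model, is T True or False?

False

Suppose T = true.
The clause (Q) is unit, so Q = true.
The clause (NOT R) is unit, so R = false.
The clause (NOT P) is unit, so P = false.
Now (P) is unsatisfied and unit — conflict.
So every satisfying assignment has T = False.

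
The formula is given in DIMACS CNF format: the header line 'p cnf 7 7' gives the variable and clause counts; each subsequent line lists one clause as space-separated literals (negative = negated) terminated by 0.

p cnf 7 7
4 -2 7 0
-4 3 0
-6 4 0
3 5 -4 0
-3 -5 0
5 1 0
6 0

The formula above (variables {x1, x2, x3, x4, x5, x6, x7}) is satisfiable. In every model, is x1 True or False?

Suppose x1 = False.
The clause (x5) is unit, so x5 = True.
The clause (¬x3) is unit, so x3 = False.
The clause (¬x4) is unit, so x4 = False.
The clause (¬x6) is unit, so x6 = False.
But (x6) is also a unit clause — contradiction.
So every satisfying assignment has x1 = True.

True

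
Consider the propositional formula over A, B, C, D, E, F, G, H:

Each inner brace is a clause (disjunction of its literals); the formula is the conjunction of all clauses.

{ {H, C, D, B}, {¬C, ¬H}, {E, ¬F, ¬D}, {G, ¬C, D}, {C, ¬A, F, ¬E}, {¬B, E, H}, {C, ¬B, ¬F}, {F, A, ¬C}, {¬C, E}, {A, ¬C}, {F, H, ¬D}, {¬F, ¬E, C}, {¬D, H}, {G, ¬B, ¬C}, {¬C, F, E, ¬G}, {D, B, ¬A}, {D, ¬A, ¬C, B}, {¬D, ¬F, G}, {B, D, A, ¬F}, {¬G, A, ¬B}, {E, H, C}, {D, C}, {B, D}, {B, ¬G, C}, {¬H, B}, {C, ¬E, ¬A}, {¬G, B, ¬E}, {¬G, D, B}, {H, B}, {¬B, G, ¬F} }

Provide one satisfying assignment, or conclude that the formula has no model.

A=False, B=True, C=False, D=True, E=True, F=False, G=False, H=True

Try C = False.
The clause (D) is unit, so D = True.
The clause (H) is unit, so H = True.
The clause (B) is unit, so B = True.
The clause (¬F) is unit, so F = False.
Try A = False.
The clause (¬G) is unit, so G = False.
All clauses hold; E can take either value.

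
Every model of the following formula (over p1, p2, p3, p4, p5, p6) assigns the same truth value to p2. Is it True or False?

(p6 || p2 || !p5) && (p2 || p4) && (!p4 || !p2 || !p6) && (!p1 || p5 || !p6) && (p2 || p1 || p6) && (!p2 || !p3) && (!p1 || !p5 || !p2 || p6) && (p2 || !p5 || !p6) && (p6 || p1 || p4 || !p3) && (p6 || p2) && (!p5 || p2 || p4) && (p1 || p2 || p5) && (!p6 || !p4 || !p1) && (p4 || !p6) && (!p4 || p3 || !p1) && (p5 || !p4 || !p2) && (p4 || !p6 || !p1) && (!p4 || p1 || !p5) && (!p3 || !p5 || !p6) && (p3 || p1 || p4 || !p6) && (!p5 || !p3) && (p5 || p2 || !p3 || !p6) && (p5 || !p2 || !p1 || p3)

True

Suppose p2 = false.
Unit clause (p4) forces p4 = true.
Unit clause (p6) forces p6 = true.
Unit clause (!p5) forces p5 = false.
Unit clause (!p1) forces p1 = false.
But (p1) is also a unit clause — contradiction.
So every satisfying assignment has p2 = True.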